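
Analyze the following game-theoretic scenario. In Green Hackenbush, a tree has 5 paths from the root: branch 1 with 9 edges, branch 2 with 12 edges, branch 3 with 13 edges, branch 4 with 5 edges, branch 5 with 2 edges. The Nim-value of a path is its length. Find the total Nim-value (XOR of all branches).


The tree has 5 branches from the ground vertex.
In Green Hackenbush, the Nim-value of a simple path of length k is k.
Branch 1: length 9, Nim-value = 9
Branch 2: length 12, Nim-value = 12
Branch 3: length 13, Nim-value = 13
Branch 4: length 5, Nim-value = 5
Branch 5: length 2, Nim-value = 2
Total Nim-value = XOR of all branch values:
0 XOR 9 = 9
9 XOR 12 = 5
5 XOR 13 = 8
8 XOR 5 = 13
13 XOR 2 = 15
Nim-value of the tree = 15

15


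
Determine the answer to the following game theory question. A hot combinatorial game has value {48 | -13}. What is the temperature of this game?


The game is {48 | -13}, a switch {a | b} with numbers a > b.
Cooling {a | b} by t gives {a - t | b + t}, which stops being hot when a - t = b + t, i.e. at t = (a - b)/2. So the temperature of a switch is (a - b)/2.
Temperature = (Left option - Right option) / 2
= (48 - (-13)) / 2
= 61 / 2
= 61/2

61/2


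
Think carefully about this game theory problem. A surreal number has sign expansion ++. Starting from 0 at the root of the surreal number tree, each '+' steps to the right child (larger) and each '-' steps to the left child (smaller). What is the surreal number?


Sign expansion: ++
Rule: track bounds (lo, hi), initially (-inf, +inf). On '+', the current value becomes lo and we move to the simplest number in (value, hi): value + 1 if hi = +inf, otherwise the midpoint (value + hi)/2. On '-', the current value becomes hi and we move to value - 1 if lo = -inf, otherwise the midpoint (lo + value)/2.
Start at 0.
Step 1: sign = +, move right. Bounds: (0, +inf). Value = 1
Step 2: sign = +, move right. Bounds: (1, +inf). Value = 2
The surreal number with sign expansion ++ is 2.

2


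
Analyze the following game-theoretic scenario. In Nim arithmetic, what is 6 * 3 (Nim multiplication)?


Nim multiplication is bilinear over XOR: (u XOR v) * w = (u*w) XOR (v*w).
So we split each operand into its bit components and XOR the pairwise Nim products.
6 = 2 + 4 (as XOR of powers of 2).
3 = 1 + 2 (as XOR of powers of 2).
Using the standard Nim-product table on single bits:
  2*2 = 3,   2*4 = 8,   2*8 = 12,
  4*4 = 6,   4*8 = 11,  8*8 = 13,
and  1*x = x (identity), k*l = l*k (commutative).
Pairwise Nim products:
  2 * 1 = 2
  2 * 2 = 3
  4 * 1 = 4
  4 * 2 = 8
XOR them: 2 XOR 3 XOR 4 XOR 8 = 13.
Result: 6 * 3 = 13 (in Nim).

13


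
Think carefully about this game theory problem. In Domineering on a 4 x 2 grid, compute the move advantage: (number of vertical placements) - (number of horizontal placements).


Board is 4 x 2 (rows x cols).
Left (vertical) placements: (rows-1) * cols = 3 * 2 = 6
Right (horizontal) placements: rows * (cols-1) = 4 * 1 = 4
Advantage = Left - Right = 6 - 4 = 2

2


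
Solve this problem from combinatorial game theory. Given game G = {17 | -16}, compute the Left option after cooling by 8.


Original game: {17 | -16} (a switch {a | b} with a > b).
Cooling by t (for t below the temperature (a - b)/2 = 33/2) taxes each move by t: {a | b} cooled by t is {a - t | b + t}.
Cooling amount: t = 8
Cooled Left option: 17 - 8 = 9
Cooled Right option: -16 + 8 = -8
Cooled game: {9 | -8}
Left option = 9

9


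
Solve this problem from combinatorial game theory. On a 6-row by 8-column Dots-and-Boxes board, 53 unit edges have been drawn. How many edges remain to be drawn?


Grid: 6 x 8 boxes, i.e. 7 rows and 9 columns of dots.
Horizontal edges: (rows + 1) * cols = 7 * 8 = 56
Vertical edges: rows * (cols + 1) = 6 * 9 = 54
Total edges: 56 + 54 = 110
Edges drawn: 53
Remaining: 110 - 53 = 57

57


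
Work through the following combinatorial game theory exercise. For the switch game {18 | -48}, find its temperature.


The game is {18 | -48}, a switch {a | b} with numbers a > b.
Cooling {a | b} by t gives {a - t | b + t}, which stops being hot when a - t = b + t, i.e. at t = (a - b)/2. So the temperature of a switch is (a - b)/2.
Temperature = (Left option - Right option) / 2
= (18 - (-48)) / 2
= 66 / 2
= 33

33


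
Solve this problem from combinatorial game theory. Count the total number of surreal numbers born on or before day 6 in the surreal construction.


Day 0: {|} = 0 is born. Count = 1.
Day n: the number of surreal numbers born by day n is 2^(n+1) - 1.
By day 0: 2^1 - 1 = 1
By day 1: 2^2 - 1 = 3
By day 2: 2^3 - 1 = 7
By day 3: 2^4 - 1 = 15
By day 4: 2^5 - 1 = 31
By day 5: 2^6 - 1 = 63
By day 6: 2^7 - 1 = 127
By day 6: 127 surreal numbers.

127


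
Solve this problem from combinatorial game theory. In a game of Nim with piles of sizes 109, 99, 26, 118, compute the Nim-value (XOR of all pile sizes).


We need the XOR (exclusive or) of all pile sizes.
After XOR-ing pile 1 (size 109): 0 XOR 109 = 109
After XOR-ing pile 2 (size 99): 109 XOR 99 = 14
After XOR-ing pile 3 (size 26): 14 XOR 26 = 20
After XOR-ing pile 4 (size 118): 20 XOR 118 = 98
The Nim-value of this position is 98.

98


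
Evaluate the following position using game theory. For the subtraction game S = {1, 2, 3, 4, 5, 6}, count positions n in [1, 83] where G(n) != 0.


Subtraction set S = {1, 2, 3, 4, 5, 6}, so G(n) = n mod 7.
G(n) = 0 when n is a multiple of 7.
Multiples of 7 in [1, 83]: 11
N-positions (nonzero Grundy) = 83 - 11 = 72

72


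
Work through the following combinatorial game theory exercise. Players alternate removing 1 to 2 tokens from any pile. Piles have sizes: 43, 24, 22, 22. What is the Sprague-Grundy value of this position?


Subtraction set: {1, 2}
For this subtraction set, G(n) = n mod 3 (period = max + 1 = 3).
Pile 1 (size 43): G(43) = 43 mod 3 = 1
Pile 2 (size 24): G(24) = 24 mod 3 = 0
Pile 3 (size 22): G(22) = 22 mod 3 = 1
Pile 4 (size 22): G(22) = 22 mod 3 = 1
Total Grundy value = XOR of all: 1 XOR 0 XOR 1 XOR 1 = 1

1


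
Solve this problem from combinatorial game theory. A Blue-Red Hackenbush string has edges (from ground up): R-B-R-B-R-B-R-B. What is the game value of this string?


Edges (from ground): R-B-R-B-R-B-R-B
By Berlekamp's sign-expansion rule, a Blue-Red Hackenbush stalk has the value of the surreal number whose sign sequence is the edge sequence with B -> + and R -> -.
Sign sequence: -+-+-+-+
Trace the sign expansion in the surreal number tree, starting from 0:
Edge 1: R (sign -) -> bounds (-inf, 0), value = -1
Edge 2: B (sign +) -> bounds (-1, 0), value = -1/2
Edge 3: R (sign -) -> bounds (-1, -1/2), value = -3/4
Edge 4: B (sign +) -> bounds (-3/4, -1/2), value = -5/8
Edge 5: R (sign -) -> bounds (-3/4, -5/8), value = -11/16
Edge 6: B (sign +) -> bounds (-11/16, -5/8), value = -21/32
Edge 7: R (sign -) -> bounds (-11/16, -21/32), value = -43/64
Edge 8: B (sign +) -> bounds (-43/64, -21/32), value = -85/128
Game value = -85/128

-85/128


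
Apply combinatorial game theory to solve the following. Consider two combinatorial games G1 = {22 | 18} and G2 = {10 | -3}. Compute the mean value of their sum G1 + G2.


G1 = {22 | 18}, G2 = {10 | -3}
Each is a switch {a | b} with numbers a > b; its mean value is (a + b)/2, and mean value is additive over game sums: m(G1 + G2) = m(G1) + m(G2).
Mean of G1 = (22 + (18))/2 = 40/2 = 20
Mean of G2 = (10 + (-3))/2 = 7/2 = 7/2
Mean of G1 + G2 = 20 + 7/2 = 47/2

47/2


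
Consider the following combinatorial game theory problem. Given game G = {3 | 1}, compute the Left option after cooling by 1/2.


Original game: {3 | 1} (a switch {a | b} with a > b).
Cooling by t (for t below the temperature (a - b)/2 = 1) taxes each move by t: {a | b} cooled by t is {a - t | b + t}.
Cooling amount: t = 1/2
Cooled Left option: 3 - 1/2 = 5/2
Cooled Right option: 1 + 1/2 = 3/2
Cooled game: {5/2 | 3/2}
Left option = 5/2

5/2


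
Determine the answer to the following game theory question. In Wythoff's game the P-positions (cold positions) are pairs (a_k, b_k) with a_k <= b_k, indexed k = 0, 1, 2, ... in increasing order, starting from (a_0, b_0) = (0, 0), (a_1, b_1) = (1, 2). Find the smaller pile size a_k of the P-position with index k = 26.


By Wythoff's theorem, a_k = floor(k * phi) and b_k = floor(k * phi^2) = a_k + k, where phi = (1 + sqrt(5))/2 is the golden ratio.
phi = (1 + sqrt(5))/2 = 1.618034
k = 26
k * phi = 26 * 1.618034 = 42.068884
a_26 = floor(k * phi) = 42

42


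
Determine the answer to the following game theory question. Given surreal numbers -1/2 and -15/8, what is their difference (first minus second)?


x = -1/2, y = -15/8
Converting to common denominator: 8
x = -4/8, y = -15/8
x - y = -1/2 - -15/8 = 11/8

11/8


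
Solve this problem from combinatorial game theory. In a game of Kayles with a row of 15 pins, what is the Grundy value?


Kayles: a move removes 1 or 2 adjacent pins from a contiguous row.
Removing pins from a row of k leaves two independent rows (a, b) with a + b = k - 1 (one pin) or a + b = k - 2 (two pins); an end removal gives a = 0.
By Sprague-Grundy, G(k) = mex{ G(a) XOR G(b) } over all these splits. G(0) = 0.
G(1): splits (0,0):0^0=0 -> mex({0}) = 1
G(2): splits (0,1):0^1=1 (0,0):0^0=0 -> mex({0, 1}) = 2
G(3): splits (0,2):0^2=2 (1,1):1^1=0 (0,1):0^1=1 -> mex({0, 1, 2}) = 3
G(4): splits (0,3):0^3=3 (1,2):1^2=3 (0,2):0^2=2 (1,1):1^1=0 -> mex({0, 2, 3}) = 1
G(5): splits (0,4):0^1=1 (1,3):1^3=2 (2,2):2^2=0 (0,3):0^3=3 (1,2):1^2=3 -> mex({0, 1, 2, 3}) = 4
G(6) = mex({0, 1, 2, 4}) = 3
G(7) = mex({0, 1, 3, 4, 5}) = 2
G(8) = mex({0, 2, 3, 5, 6}) = 1
G(9) = mex({0, 1, 2, 3, 6, 7}) = 4
G(10) = mex({0, 1, 3, 4, 5, 7}) = 2
G(11) = mex({0, 1, 2, 3, 4, 5}) = 6
G(12) = mex({0, 1, 2, 3, 5, 6, 7}) = 4
G(13) = mex({0, 2, 3, 4, 6, 7}) = 1
G(14) = mex({0, 1, 4, 5, 6, 7}) = 2
G(15) = mex({0, 1, 2, 3, 4, 5, 6}) = 7
Therefore G(15) = 7.

7


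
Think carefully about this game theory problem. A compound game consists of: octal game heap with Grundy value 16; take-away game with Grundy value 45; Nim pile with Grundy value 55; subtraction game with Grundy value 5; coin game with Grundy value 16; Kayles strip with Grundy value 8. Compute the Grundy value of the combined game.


By the Sprague-Grundy theorem, the Grundy value of a sum of games is the XOR of individual Grundy values.
octal game heap: Grundy value = 16. Running XOR: 0 XOR 16 = 16
take-away game: Grundy value = 45. Running XOR: 16 XOR 45 = 61
Nim pile: Grundy value = 55. Running XOR: 61 XOR 55 = 10
subtraction game: Grundy value = 5. Running XOR: 10 XOR 5 = 15
coin game: Grundy value = 16. Running XOR: 15 XOR 16 = 31
Kayles strip: Grundy value = 8. Running XOR: 31 XOR 8 = 23
The combined Grundy value is 23.

23


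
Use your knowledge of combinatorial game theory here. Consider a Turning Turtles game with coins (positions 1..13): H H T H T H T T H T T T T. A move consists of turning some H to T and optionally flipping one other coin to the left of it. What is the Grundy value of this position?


Coins: H H T H T H T T H T T T T
Key fact: a single head at position k behaves exactly like a Nim heap of size k (turning it to T and optionally flipping a coin at j < k corresponds to moving the heap from k to j, or to 0), and heads combine as a disjunctive sum (two heads at the same place would cancel, matching j XOR j = 0). So the Nim-value is the XOR of the 1-indexed positions of the heads.
Face-up positions (1-indexed): [1, 2, 4, 6, 9]
XOR 0 with 1: 0 XOR 1 = 1
XOR 1 with 2: 1 XOR 2 = 3
XOR 3 with 4: 3 XOR 4 = 7
XOR 7 with 6: 7 XOR 6 = 1
XOR 1 with 9: 1 XOR 9 = 8
Nim-value = 8

8


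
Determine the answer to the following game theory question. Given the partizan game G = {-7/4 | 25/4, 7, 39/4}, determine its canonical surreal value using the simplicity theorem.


Left options: {-7/4}, max = -7/4
Right options: {25/4, 7, 39/4}, min = 25/4
All options are numbers and max(Left) < min(Right), so by the simplicity theorem the value is the simplest (earliest-born) number strictly between -7/4 and 25/4.
Integers -1 through 6 all lie strictly between -7/4 and 25/4.
Among integers, the simplest (lowest birthday = smallest |n|; 0 is born on day 0, +-n on day n) is 0.
No non-integer in the interval can be simpler: if x is a non-integer in the interval, then floor(x) or ceil(x) also lies in the interval (the interval contains an integer), and both are proper prefixes of x's sign expansion, i.e. born earlier. So the game value is 0.
Game value = 0

0


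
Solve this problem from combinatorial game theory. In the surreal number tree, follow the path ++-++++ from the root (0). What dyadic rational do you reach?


Sign expansion: ++-++++
Rule: track bounds (lo, hi), initially (-inf, +inf). On '+', the current value becomes lo and we move to the simplest number in (value, hi): value + 1 if hi = +inf, otherwise the midpoint (value + hi)/2. On '-', the current value becomes hi and we move to value - 1 if lo = -inf, otherwise the midpoint (lo + value)/2.
Start at 0.
Step 1: sign = +, move right. Bounds: (0, +inf). Value = 1
Step 2: sign = +, move right. Bounds: (1, +inf). Value = 2
Step 3: sign = -, move left. Bounds: (1, 2). Value = 3/2
Step 4: sign = +, move right. Bounds: (3/2, 2). Value = 7/4
Step 5: sign = +, move right. Bounds: (7/4, 2). Value = 15/8
Step 6: sign = +, move right. Bounds: (15/8, 2). Value = 31/16
Step 7: sign = +, move right. Bounds: (31/16, 2). Value = 63/32
The surreal number with sign expansion ++-++++ is 63/32.

63/32


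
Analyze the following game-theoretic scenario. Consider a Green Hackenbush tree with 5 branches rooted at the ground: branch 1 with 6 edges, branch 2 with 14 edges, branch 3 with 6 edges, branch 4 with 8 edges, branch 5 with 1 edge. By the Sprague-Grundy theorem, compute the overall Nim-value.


The tree has 5 branches from the ground vertex.
In Green Hackenbush, the Nim-value of a simple path of length k is k.
Branch 1: length 6, Nim-value = 6
Branch 2: length 14, Nim-value = 14
Branch 3: length 6, Nim-value = 6
Branch 4: length 8, Nim-value = 8
Branch 5: length 1, Nim-value = 1
Total Nim-value = XOR of all branch values:
0 XOR 6 = 6
6 XOR 14 = 8
8 XOR 6 = 14
14 XOR 8 = 6
6 XOR 1 = 7
Nim-value of the tree = 7

7


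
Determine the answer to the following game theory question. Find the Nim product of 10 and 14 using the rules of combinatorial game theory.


Nim multiplication is bilinear over XOR: (u XOR v) * w = (u*w) XOR (v*w).
So we split each operand into its bit components and XOR the pairwise Nim products.
10 = 2 + 8 (as XOR of powers of 2).
14 = 2 + 4 + 8 (as XOR of powers of 2).
Using the standard Nim-product table on single bits:
  2*2 = 3,   2*4 = 8,   2*8 = 12,
  4*4 = 6,   4*8 = 11,  8*8 = 13,
and  1*x = x (identity), k*l = l*k (commutative).
Pairwise Nim products:
  2 * 2 = 3
  2 * 4 = 8
  2 * 8 = 12
  8 * 2 = 12
  8 * 4 = 11
  8 * 8 = 13
XOR them: 3 XOR 8 XOR 12 XOR 12 XOR 11 XOR 13 = 13.
Result: 10 * 14 = 13 (in Nim).

13


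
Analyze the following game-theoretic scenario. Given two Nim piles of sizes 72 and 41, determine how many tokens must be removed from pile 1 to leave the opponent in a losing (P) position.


Piles: 72 and 41
Current XOR: 72 XOR 41 = 97 (non-zero, so this is an N-position).
To make the XOR zero, we need to find a move that balances the piles.
For pile 1 (size 72): target = 72 XOR 97 = 41
We reduce pile 1 from 72 to 41.
Tokens removed: 72 - 41 = 31
Verification: 41 XOR 41 = 0

31


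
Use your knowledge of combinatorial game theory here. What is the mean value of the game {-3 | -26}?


Game = {-3 | -26}, a switch {a | b} with numbers a > b.
Its thermograph has left wall a - t and right wall b + t, which meet at t = (a - b)/2, where both equal (a + b)/2. So the mast (mean value) is at (a + b)/2.
Mean = (-3 + (-26))/2 = -29/2 = -29/2

-29/2


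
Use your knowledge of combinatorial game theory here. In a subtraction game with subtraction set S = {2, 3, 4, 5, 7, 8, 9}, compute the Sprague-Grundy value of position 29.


The subtraction set is S = {2, 3, 4, 5, 7, 8, 9}.
G(k) = mex{ G(k - s) : s in S, s <= k }. We compute iteratively: G(0) = 0.
G(1) = mex({}) = 0
G(2) = mex({0}) = 1
G(3) = mex({0}) = 1
G(4) = mex({0, 1}) = 2
G(5) = mex({0, 1}) = 2
G(6) = mex({0, 1, 2}) = 3
G(7) = mex({0, 1, 2}) = 3
G(8) = mex({0, 1, 2, 3}) = 4
G(9) = mex({0, 1, 2, 3}) = 4
G(10) = mex({0, 1, 2, 3, 4}) = 5
G(11) = mex({1, 2, 3, 4}) = 0
G(12) = mex({1, 2, 3, 4, 5}) = 0
G(13) = mex({0, 2, 3, 4, 5}) = 1
G(14) = mex({0, 2, 3, 4, 5}) = 1
G(15) = mex({0, 1, 3, 4, 5}) = 2
G(16) = mex({0, 1, 3, 4}) = 2
G(17) = mex({0, 1, 2, 4, 5}) = 3
G(18) = mex({0, 1, 2, 4, 5}) = 3
G(19) = mex({0, 1, 2, 3, 5}) = 4
Observe that G(11)..G(19) = 0, 0, 1, 1, 2, 2, 3, 3, 4 repeats G(0)..G(8) = 0, 0, 1, 1, 2, 2, 3, 3, 4.
For k >= max(S) = 9, G(k) is determined by the previous 9 values G(k-9)..G(k-1); a window of 9 consecutive values has recurred shifted by 11, so by induction G(k + 11) = G(k) for all k >= 0: the sequence is periodic from the start with period 11.
One period: G(0..10) = 0, 0, 1, 1, 2, 2, 3, 3, 4, 4, 5.
29 mod 11 = 7, so G(29) = G(7) = 3.

3


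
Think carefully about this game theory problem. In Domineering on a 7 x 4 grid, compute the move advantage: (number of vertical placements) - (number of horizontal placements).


Board is 7 x 4 (rows x cols).
Left (vertical) placements: (rows-1) * cols = 6 * 4 = 24
Right (horizontal) placements: rows * (cols-1) = 7 * 3 = 21
Advantage = Left - Right = 24 - 21 = 3

3


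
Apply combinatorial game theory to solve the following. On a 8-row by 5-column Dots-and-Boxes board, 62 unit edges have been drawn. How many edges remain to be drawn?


Grid: 8 x 5 boxes, i.e. 9 rows and 6 columns of dots.
Horizontal edges: (rows + 1) * cols = 9 * 5 = 45
Vertical edges: rows * (cols + 1) = 8 * 6 = 48
Total edges: 45 + 48 = 93
Edges drawn: 62
Remaining: 93 - 62 = 31

31


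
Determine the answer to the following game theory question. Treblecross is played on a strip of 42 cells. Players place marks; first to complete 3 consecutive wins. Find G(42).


Treblecross: place X on empty cells; 3-in-a-row wins.
Playing within two cells of an existing X lets the opponent win at once, so sensible play treats the cells i-2..i+2 around each X as dead. The player left with no safe cell loses, so this is a normal-play take-away game on strips of safe cells.
Placing X at cell i (0-indexed) of a strip of k safe cells leaves independent strips of sizes max(0, i-2) and max(0, k-i-3). Hence G(k) = mex{ G(max(0,i-2)) XOR G(max(0,k-i-3)) : 0 <= i < k }, with G(0) = 0.
G(1): splits (0,0):0^0=0 -> mex({0}) = 1
G(2): splits (0,0):0^0=0 -> mex({0}) = 1
G(3): splits (0,0):0^0=0 -> mex({0}) = 1
G(4): splits (0,1):0^1=1 (0,0):0^0=0 -> mex({0, 1}) = 2
G(5): splits (0,2):0^1=1 (0,1):0^1=1 (0,0):0^0=0 -> mex({0, 1}) = 2
G(6) = mex({1}) = 0
G(7) = mex({0, 1, 2}) = 3
G(8) = mex({0, 1, 2}) = 3
G(9) = mex({0, 2}) = 1
G(10) = mex({0, 2, 3}) = 1
G(11) = mex({0, 3}) = 1
G(12) = mex({1, 3}) = 0
G(13) = mex({0, 1, 2, 3}) = 4
G(14) = mex({0, 1, 2}) = 3
G(15) = mex({0, 1, 2}) = 3
G(16) = mex({0, 1, 2, 4}) = 3
G(17) = mex({0, 1, 3, 4}) = 2
G(18) = mex({0, 1, 3, 4}) = 2
G(19) = mex({0, 1, 3, 5}) = 2
G(20) = mex({0, 1, 2, 3, 5}) = 4
G(21) = mex({0, 1, 2, 3, 5}) = 4
G(22) = mex({1, 2, 6}) = 0
G(23) = mex({0, 1, 2, 3, 4, 6}) = 5
G(24) = mex({0, 1, 2, 3, 4}) = 5
G(25) = mex({0, 1, 3, 4, 7}) = 2
G(26) = mex({0, 1, 3, 4, 5, 7}) = 2
G(27) = mex({0, 1, 3, 5}) = 2
G(28) = mex({0, 1, 2, 5}) = 3
G(29) = mex({0, 1, 2, 4, 5, 6}) = 3
G(30) = mex({1, 2, 4, 6}) = 0
G(31) = mex({0, 1, 2, 3, 4, 6}) = 5
G(32) = mex({1, 2, 3, 4, 7}) = 0
G(33) = mex({0, 3, 7}) = 1
G(34) = mex({0, 2, 3, 5, 7}) = 1
G(35) = mex({0, 2, 3, 5, 6}) = 1
G(36) = mex({0, 1, 2, 5, 6}) = 3
G(37) = mex({0, 1, 2, 4, 5, 6}) = 3
G(38) = mex({0, 1, 2, 4}) = 3
G(39) = mex({0, 1, 2, 3, 4, 7}) = 5
G(40) = mex({0, 1, 2, 3, 4, 5, 7}) = 6
G(41) = mex({0, 1, 2, 3, 5, 7}) = 4
G(42) = mex({0, 1, 2, 3, 5, 6, 7}) = 4
Therefore G(42) = 4.

4


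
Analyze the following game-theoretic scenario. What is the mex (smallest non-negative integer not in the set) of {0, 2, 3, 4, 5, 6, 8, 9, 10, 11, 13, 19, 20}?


Set = {0, 2, 3, 4, 5, 6, 8, 9, 10, 11, 13, 19, 20}
0 is in the set.
1 is NOT in the set. This is the mex.
mex = 1

1


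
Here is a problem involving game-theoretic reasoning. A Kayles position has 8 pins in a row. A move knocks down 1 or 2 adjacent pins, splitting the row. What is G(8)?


Kayles: a move removes 1 or 2 adjacent pins from a contiguous row.
Removing pins from a row of k leaves two independent rows (a, b) with a + b = k - 1 (one pin) or a + b = k - 2 (two pins); an end removal gives a = 0.
By Sprague-Grundy, G(k) = mex{ G(a) XOR G(b) } over all these splits. G(0) = 0.
G(1): splits (0,0):0^0=0 -> mex({0}) = 1
G(2): splits (0,1):0^1=1 (0,0):0^0=0 -> mex({0, 1}) = 2
G(3): splits (0,2):0^2=2 (1,1):1^1=0 (0,1):0^1=1 -> mex({0, 1, 2}) = 3
G(4): splits (0,3):0^3=3 (1,2):1^2=3 (0,2):0^2=2 (1,1):1^1=0 -> mex({0, 2, 3}) = 1
G(5): splits (0,4):0^1=1 (1,3):1^3=2 (2,2):2^2=0 (0,3):0^3=3 (1,2):1^2=3 -> mex({0, 1, 2, 3}) = 4
G(6) = mex({0, 1, 2, 4}) = 3
G(7) = mex({0, 1, 3, 4, 5}) = 2
G(8) = mex({0, 2, 3, 5, 6}) = 1
Therefore G(8) = 1.

1


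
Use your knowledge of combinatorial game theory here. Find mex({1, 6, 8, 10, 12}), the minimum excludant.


Set = {1, 6, 8, 10, 12}
0 is NOT in the set. This is the mex.
mex = 0

0


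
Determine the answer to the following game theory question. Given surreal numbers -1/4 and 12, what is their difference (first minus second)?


x = -1/4, y = 12
Converting to common denominator: 4
x = -1/4, y = 48/4
x - y = -1/4 - 12 = -49/4

-49/4


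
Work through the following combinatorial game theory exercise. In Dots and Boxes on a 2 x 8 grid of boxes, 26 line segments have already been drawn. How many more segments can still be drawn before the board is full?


Grid: 2 x 8 boxes, i.e. 3 rows and 9 columns of dots.
Horizontal edges: (rows + 1) * cols = 3 * 8 = 24
Vertical edges: rows * (cols + 1) = 2 * 9 = 18
Total edges: 24 + 18 = 42
Edges drawn: 26
Remaining: 42 - 26 = 16

16


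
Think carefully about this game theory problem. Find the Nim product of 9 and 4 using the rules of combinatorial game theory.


Nim multiplication is bilinear over XOR: (u XOR v) * w = (u*w) XOR (v*w).
So we split each operand into its bit components and XOR the pairwise Nim products.
9 = 1 + 8 (as XOR of powers of 2).
4 = 4 (as XOR of powers of 2).
Using the standard Nim-product table on single bits:
  2*2 = 3,   2*4 = 8,   2*8 = 12,
  4*4 = 6,   4*8 = 11,  8*8 = 13,
and  1*x = x (identity), k*l = l*k (commutative).
Pairwise Nim products:
  1 * 4 = 4
  8 * 4 = 11
XOR them: 4 XOR 11 = 15.
Result: 9 * 4 = 15 (in Nim).

15


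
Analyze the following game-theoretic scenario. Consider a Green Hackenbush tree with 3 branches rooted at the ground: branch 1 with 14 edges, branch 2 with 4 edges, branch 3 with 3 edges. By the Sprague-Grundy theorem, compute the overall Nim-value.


The tree has 3 branches from the ground vertex.
In Green Hackenbush, the Nim-value of a simple path of length k is k.
Branch 1: length 14, Nim-value = 14
Branch 2: length 4, Nim-value = 4
Branch 3: length 3, Nim-value = 3
Total Nim-value = XOR of all branch values:
0 XOR 14 = 14
14 XOR 4 = 10
10 XOR 3 = 9
Nim-value of the tree = 9

9


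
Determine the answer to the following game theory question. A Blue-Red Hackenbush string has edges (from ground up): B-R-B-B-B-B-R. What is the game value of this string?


Edges (from ground): B-R-B-B-B-B-R
By Berlekamp's sign-expansion rule, a Blue-Red Hackenbush stalk has the value of the surreal number whose sign sequence is the edge sequence with B -> + and R -> -.
Sign sequence: +-++++-
Trace the sign expansion in the surreal number tree, starting from 0:
Edge 1: B (sign +) -> bounds (0, +inf), value = 1
Edge 2: R (sign -) -> bounds (0, 1), value = 1/2
Edge 3: B (sign +) -> bounds (1/2, 1), value = 3/4
Edge 4: B (sign +) -> bounds (3/4, 1), value = 7/8
Edge 5: B (sign +) -> bounds (7/8, 1), value = 15/16
Edge 6: B (sign +) -> bounds (15/16, 1), value = 31/32
Edge 7: R (sign -) -> bounds (15/16, 31/32), value = 61/64
Game value = 61/64

61/64


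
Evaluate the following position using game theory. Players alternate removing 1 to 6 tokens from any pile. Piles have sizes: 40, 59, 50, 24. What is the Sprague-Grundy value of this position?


Subtraction set: {1, 2, 3, 4, 5, 6}
For this subtraction set, G(n) = n mod 7 (period = max + 1 = 7).
Pile 1 (size 40): G(40) = 40 mod 7 = 5
Pile 2 (size 59): G(59) = 59 mod 7 = 3
Pile 3 (size 50): G(50) = 50 mod 7 = 1
Pile 4 (size 24): G(24) = 24 mod 7 = 3
Total Grundy value = XOR of all: 5 XOR 3 XOR 1 XOR 3 = 4

4


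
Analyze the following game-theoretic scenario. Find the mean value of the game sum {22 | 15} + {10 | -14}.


G1 = {22 | 15}, G2 = {10 | -14}
Each is a switch {a | b} with numbers a > b; its mean value is (a + b)/2, and mean value is additive over game sums: m(G1 + G2) = m(G1) + m(G2).
Mean of G1 = (22 + (15))/2 = 37/2 = 37/2
Mean of G2 = (10 + (-14))/2 = -4/2 = -2
Mean of G1 + G2 = 37/2 + -2 = 33/2

33/2


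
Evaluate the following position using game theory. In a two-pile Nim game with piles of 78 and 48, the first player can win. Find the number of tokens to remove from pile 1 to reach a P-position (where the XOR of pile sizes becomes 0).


Piles: 78 and 48
Current XOR: 78 XOR 48 = 126 (non-zero, so this is an N-position).
To make the XOR zero, we need to find a move that balances the piles.
For pile 1 (size 78): target = 78 XOR 126 = 48
We reduce pile 1 from 78 to 48.
Tokens removed: 78 - 48 = 30
Verification: 48 XOR 48 = 0

30


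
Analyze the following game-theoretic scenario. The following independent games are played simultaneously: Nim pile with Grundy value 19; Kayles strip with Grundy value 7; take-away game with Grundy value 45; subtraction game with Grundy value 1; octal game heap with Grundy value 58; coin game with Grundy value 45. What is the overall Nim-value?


By the Sprague-Grundy theorem, the Grundy value of a sum of games is the XOR of individual Grundy values.
Nim pile: Grundy value = 19. Running XOR: 0 XOR 19 = 19
Kayles strip: Grundy value = 7. Running XOR: 19 XOR 7 = 20
take-away game: Grundy value = 45. Running XOR: 20 XOR 45 = 57
subtraction game: Grundy value = 1. Running XOR: 57 XOR 1 = 56
octal game heap: Grundy value = 58. Running XOR: 56 XOR 58 = 2
coin game: Grundy value = 45. Running XOR: 2 XOR 45 = 47
The combined Grundy value is 47.

47


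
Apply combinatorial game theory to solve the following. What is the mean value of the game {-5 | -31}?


Game = {-5 | -31}, a switch {a | b} with numbers a > b.
Its thermograph has left wall a - t and right wall b + t, which meet at t = (a - b)/2, where both equal (a + b)/2. So the mast (mean value) is at (a + b)/2.
Mean = (-5 + (-31))/2 = -36/2 = -18

-18


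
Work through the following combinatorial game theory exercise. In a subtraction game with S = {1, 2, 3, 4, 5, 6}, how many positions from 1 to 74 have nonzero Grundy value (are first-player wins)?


Subtraction set S = {1, 2, 3, 4, 5, 6}, so G(n) = n mod 7.
G(n) = 0 when n is a multiple of 7.
Multiples of 7 in [1, 74]: 10
N-positions (nonzero Grundy) = 74 - 10 = 64

64


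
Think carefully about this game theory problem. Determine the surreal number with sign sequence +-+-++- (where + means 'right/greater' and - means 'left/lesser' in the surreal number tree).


Sign expansion: +-+-++-
Rule: track bounds (lo, hi), initially (-inf, +inf). On '+', the current value becomes lo and we move to the simplest number in (value, hi): value + 1 if hi = +inf, otherwise the midpoint (value + hi)/2. On '-', the current value becomes hi and we move to value - 1 if lo = -inf, otherwise the midpoint (lo + value)/2.
Start at 0.
Step 1: sign = +, move right. Bounds: (0, +inf). Value = 1
Step 2: sign = -, move left. Bounds: (0, 1). Value = 1/2
Step 3: sign = +, move right. Bounds: (1/2, 1). Value = 3/4
Step 4: sign = -, move left. Bounds: (1/2, 3/4). Value = 5/8
Step 5: sign = +, move right. Bounds: (5/8, 3/4). Value = 11/16
Step 6: sign = +, move right. Bounds: (11/16, 3/4). Value = 23/32
Step 7: sign = -, move left. Bounds: (11/16, 23/32). Value = 45/64
The surreal number with sign expansion +-+-++- is 45/64.

45/64


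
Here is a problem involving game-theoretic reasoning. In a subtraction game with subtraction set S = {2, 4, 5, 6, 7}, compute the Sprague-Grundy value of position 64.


The subtraction set is S = {2, 4, 5, 6, 7}.
G(k) = mex{ G(k - s) : s in S, s <= k }. We compute iteratively: G(0) = 0.
G(1) = mex({}) = 0
G(2) = mex({0}) = 1
G(3) = mex({0}) = 1
G(4) = mex({0, 1}) = 2
G(5) = mex({0, 1}) = 2
G(6) = mex({0, 1, 2}) = 3
G(7) = mex({0, 1, 2}) = 3
G(8) = mex({0, 1, 2, 3}) = 4
G(9) = mex({1, 2, 3}) = 0
G(10) = mex({1, 2, 3, 4}) = 0
G(11) = mex({0, 2, 3}) = 1
G(12) = mex({0, 2, 3, 4}) = 1
G(13) = mex({0, 1, 3, 4}) = 2
G(14) = mex({0, 1, 3, 4}) = 2
G(15) = mex({0, 1, 2, 4}) = 3
Observe that G(9)..G(15) = 0, 0, 1, 1, 2, 2, 3 repeats G(0)..G(6) = 0, 0, 1, 1, 2, 2, 3.
For k >= max(S) = 7, G(k) is determined by the previous 7 values G(k-7)..G(k-1); a window of 7 consecutive values has recurred shifted by 9, so by induction G(k + 9) = G(k) for all k >= 0: the sequence is periodic from the start with period 9.
One period: G(0..8) = 0, 0, 1, 1, 2, 2, 3, 3, 4.
64 mod 9 = 1, so G(64) = G(1) = 0.

0


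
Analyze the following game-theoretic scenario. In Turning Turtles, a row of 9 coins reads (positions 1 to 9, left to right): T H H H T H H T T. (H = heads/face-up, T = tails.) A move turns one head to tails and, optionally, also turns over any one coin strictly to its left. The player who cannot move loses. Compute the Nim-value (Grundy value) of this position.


Coins: T H H H T H H T T
Key fact: a single head at position k behaves exactly like a Nim heap of size k (turning it to T and optionally flipping a coin at j < k corresponds to moving the heap from k to j, or to 0), and heads combine as a disjunctive sum (two heads at the same place would cancel, matching j XOR j = 0). So the Nim-value is the XOR of the 1-indexed positions of the heads.
Face-up positions (1-indexed): [2, 3, 4, 6, 7]
XOR 0 with 2: 0 XOR 2 = 2
XOR 2 with 3: 2 XOR 3 = 1
XOR 1 with 4: 1 XOR 4 = 5
XOR 5 with 6: 5 XOR 6 = 3
XOR 3 with 7: 3 XOR 7 = 4
Nim-value = 4

4


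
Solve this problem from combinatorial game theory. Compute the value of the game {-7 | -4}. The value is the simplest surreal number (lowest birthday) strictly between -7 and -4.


Left options: {-7}, max = -7
Right options: {-4}, min = -4
All options are numbers and max(Left) < min(Right), so by the simplicity theorem the value is the simplest (earliest-born) number strictly between -7 and -4.
Integers -6 through -5 all lie strictly between -7 and -4.
Among integers, the simplest (lowest birthday = smallest |n|; 0 is born on day 0, +-n on day n) is -5.
No non-integer in the interval can be simpler: if x is a non-integer in the interval, then floor(x) or ceil(x) also lies in the interval (the interval contains an integer), and both are proper prefixes of x's sign expansion, i.e. born earlier. So the game value is -5.
Game value = -5

-5


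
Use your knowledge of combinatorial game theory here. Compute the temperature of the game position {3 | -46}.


The game is {3 | -46}, a switch {a | b} with numbers a > b.
Cooling {a | b} by t gives {a - t | b + t}, which stops being hot when a - t = b + t, i.e. at t = (a - b)/2. So the temperature of a switch is (a - b)/2.
Temperature = (Left option - Right option) / 2
= (3 - (-46)) / 2
= 49 / 2
= 49/2

49/2


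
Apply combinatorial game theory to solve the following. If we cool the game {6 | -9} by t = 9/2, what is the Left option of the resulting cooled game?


Original game: {6 | -9} (a switch {a | b} with a > b).
Cooling by t (for t below the temperature (a - b)/2 = 15/2) taxes each move by t: {a | b} cooled by t is {a - t | b + t}.
Cooling amount: t = 9/2
Cooled Left option: 6 - 9/2 = 3/2
Cooled Right option: -9 + 9/2 = -9/2
Cooled game: {3/2 | -9/2}
Left option = 3/2

3/2


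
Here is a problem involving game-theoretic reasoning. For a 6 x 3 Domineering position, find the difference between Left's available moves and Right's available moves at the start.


Board is 6 x 3 (rows x cols).
Left (vertical) placements: (rows-1) * cols = 5 * 3 = 15
Right (horizontal) placements: rows * (cols-1) = 6 * 2 = 12
Advantage = Left - Right = 15 - 12 = 3

3


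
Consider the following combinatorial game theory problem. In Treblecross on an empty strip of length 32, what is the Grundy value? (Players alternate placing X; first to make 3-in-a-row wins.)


Treblecross: place X on empty cells; 3-in-a-row wins.
Playing within two cells of an existing X lets the opponent win at once, so sensible play treats the cells i-2..i+2 around each X as dead. The player left with no safe cell loses, so this is a normal-play take-away game on strips of safe cells.
Placing X at cell i (0-indexed) of a strip of k safe cells leaves independent strips of sizes max(0, i-2) and max(0, k-i-3). Hence G(k) = mex{ G(max(0,i-2)) XOR G(max(0,k-i-3)) : 0 <= i < k }, with G(0) = 0.
G(1): splits (0,0):0^0=0 -> mex({0}) = 1
G(2): splits (0,0):0^0=0 -> mex({0}) = 1
G(3): splits (0,0):0^0=0 -> mex({0}) = 1
G(4): splits (0,1):0^1=1 (0,0):0^0=0 -> mex({0, 1}) = 2
G(5): splits (0,2):0^1=1 (0,1):0^1=1 (0,0):0^0=0 -> mex({0, 1}) = 2
G(6) = mex({1}) = 0
G(7) = mex({0, 1, 2}) = 3
G(8) = mex({0, 1, 2}) = 3
G(9) = mex({0, 2}) = 1
G(10) = mex({0, 2, 3}) = 1
G(11) = mex({0, 3}) = 1
G(12) = mex({1, 3}) = 0
G(13) = mex({0, 1, 2, 3}) = 4
G(14) = mex({0, 1, 2}) = 3
G(15) = mex({0, 1, 2}) = 3
G(16) = mex({0, 1, 2, 4}) = 3
G(17) = mex({0, 1, 3, 4}) = 2
G(18) = mex({0, 1, 3, 4}) = 2
G(19) = mex({0, 1, 3, 5}) = 2
G(20) = mex({0, 1, 2, 3, 5}) = 4
G(21) = mex({0, 1, 2, 3, 5}) = 4
G(22) = mex({1, 2, 6}) = 0
G(23) = mex({0, 1, 2, 3, 4, 6}) = 5
G(24) = mex({0, 1, 2, 3, 4}) = 5
G(25) = mex({0, 1, 3, 4, 7}) = 2
G(26) = mex({0, 1, 3, 4, 5, 7}) = 2
G(27) = mex({0, 1, 3, 5}) = 2
G(28) = mex({0, 1, 2, 5}) = 3
G(29) = mex({0, 1, 2, 4, 5, 6}) = 3
G(30) = mex({1, 2, 4, 6}) = 0
G(31) = mex({0, 1, 2, 3, 4, 6}) = 5
G(32) = mex({1, 2, 3, 4, 7}) = 0
Therefore G(32) = 0.

0


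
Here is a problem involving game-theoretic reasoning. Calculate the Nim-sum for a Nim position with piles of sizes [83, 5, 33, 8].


We need the XOR (exclusive or) of all pile sizes.
After XOR-ing pile 1 (size 83): 0 XOR 83 = 83
After XOR-ing pile 2 (size 5): 83 XOR 5 = 86
After XOR-ing pile 3 (size 33): 86 XOR 33 = 119
After XOR-ing pile 4 (size 8): 119 XOR 8 = 127
The Nim-value of this position is 127.

127


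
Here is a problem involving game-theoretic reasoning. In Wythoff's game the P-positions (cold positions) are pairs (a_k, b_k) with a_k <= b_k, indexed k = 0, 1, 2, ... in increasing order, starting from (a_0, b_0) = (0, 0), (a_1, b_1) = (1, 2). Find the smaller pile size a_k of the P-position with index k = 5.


By Wythoff's theorem, a_k = floor(k * phi) and b_k = floor(k * phi^2) = a_k + k, where phi = (1 + sqrt(5))/2 is the golden ratio.
phi = (1 + sqrt(5))/2 = 1.618034
k = 5
k * phi = 5 * 1.618034 = 8.090170
a_5 = floor(k * phi) = 8

8


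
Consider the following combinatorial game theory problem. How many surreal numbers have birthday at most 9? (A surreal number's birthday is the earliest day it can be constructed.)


Day 0: {|} = 0 is born. Count = 1.
Day n: the number of surreal numbers born by day n is 2^(n+1) - 1.
By day 0: 2^1 - 1 = 1
By day 1: 2^2 - 1 = 3
By day 2: 2^3 - 1 = 7
By day 3: 2^4 - 1 = 15
By day 4: 2^5 - 1 = 31
By day 5: 2^6 - 1 = 63
By day 6: 2^7 - 1 = 127
By day 7: 2^8 - 1 = 255
By day 8: 2^9 - 1 = 511
By day 9: 2^10 - 1 = 1023
By day 9: 1023 surreal numbers.

1023


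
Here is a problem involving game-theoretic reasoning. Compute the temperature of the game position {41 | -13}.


The game is {41 | -13}, a switch {a | b} with numbers a > b.
Cooling {a | b} by t gives {a - t | b + t}, which stops being hot when a - t = b + t, i.e. at t = (a - b)/2. So the temperature of a switch is (a - b)/2.
Temperature = (Left option - Right option) / 2
= (41 - (-13)) / 2
= 54 / 2
= 27

27


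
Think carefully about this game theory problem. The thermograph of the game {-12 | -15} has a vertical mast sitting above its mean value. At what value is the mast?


Game = {-12 | -15}, a switch {a | b} with numbers a > b.
Its thermograph has left wall a - t and right wall b + t, which meet at t = (a - b)/2, where both equal (a + b)/2. So the mast (mean value) is at (a + b)/2.
Mean = (-12 + (-15))/2 = -27/2 = -27/2

-27/2


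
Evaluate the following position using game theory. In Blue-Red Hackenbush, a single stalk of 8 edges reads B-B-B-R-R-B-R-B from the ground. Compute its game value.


Edges (from ground): B-B-B-R-R-B-R-B
By Berlekamp's sign-expansion rule, a Blue-Red Hackenbush stalk has the value of the surreal number whose sign sequence is the edge sequence with B -> + and R -> -.
Sign sequence: +++--+-+
Trace the sign expansion in the surreal number tree, starting from 0:
Edge 1: B (sign +) -> bounds (0, +inf), value = 1
Edge 2: B (sign +) -> bounds (1, +inf), value = 2
Edge 3: B (sign +) -> bounds (2, +inf), value = 3
Edge 4: R (sign -) -> bounds (2, 3), value = 5/2
Edge 5: R (sign -) -> bounds (2, 5/2), value = 9/4
Edge 6: B (sign +) -> bounds (9/4, 5/2), value = 19/8
Edge 7: R (sign -) -> bounds (9/4, 19/8), value = 37/16
Edge 8: B (sign +) -> bounds (37/16, 19/8), value = 75/32
Game value = 75/32

75/32


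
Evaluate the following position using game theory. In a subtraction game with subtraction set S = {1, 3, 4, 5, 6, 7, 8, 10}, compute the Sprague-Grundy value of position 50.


The subtraction set is S = {1, 3, 4, 5, 6, 7, 8, 10}.
G(k) = mex{ G(k - s) : s in S, s <= k }. We compute iteratively: G(0) = 0.
G(1) = mex({0}) = 1
G(2) = mex({1}) = 0
G(3) = mex({0}) = 1
G(4) = mex({0, 1}) = 2
G(5) = mex({0, 1, 2}) = 3
G(6) = mex({0, 1, 3}) = 2
G(7) = mex({0, 1, 2}) = 3
G(8) = mex({0, 1, 2, 3}) = 4
G(9) = mex({0, 1, 2, 3, 4}) = 5
G(10) = mex({0, 1, 2, 3, 5}) = 4
G(11) = mex({1, 2, 3, 4}) = 0
G(12) = mex({0, 2, 3, 4, 5}) = 1
G(13) = mex({1, 2, 3, 4, 5}) = 0
G(14) = mex({0, 2, 3, 4, 5}) = 1
G(15) = mex({0, 1, 3, 4, 5}) = 2
G(16) = mex({0, 1, 2, 4, 5}) = 3
G(17) = mex({0, 1, 3, 4, 5}) = 2
G(18) = mex({0, 1, 2, 4}) = 3
G(19) = mex({0, 1, 2, 3, 5}) = 4
G(20) = mex({0, 1, 2, 3, 4}) = 5
Observe that G(11)..G(20) = 0, 1, 0, 1, 2, 3, 2, 3, 4, 5 repeats G(0)..G(9) = 0, 1, 0, 1, 2, 3, 2, 3, 4, 5.
For k >= max(S) = 10, G(k) is determined by the previous 10 values G(k-10)..G(k-1); a window of 10 consecutive values has recurred shifted by 11, so by induction G(k + 11) = G(k) for all k >= 0: the sequence is periodic from the start with period 11.
One period: G(0..10) = 0, 1, 0, 1, 2, 3, 2, 3, 4, 5, 4.
50 mod 11 = 6, so G(50) = G(6) = 2.

2


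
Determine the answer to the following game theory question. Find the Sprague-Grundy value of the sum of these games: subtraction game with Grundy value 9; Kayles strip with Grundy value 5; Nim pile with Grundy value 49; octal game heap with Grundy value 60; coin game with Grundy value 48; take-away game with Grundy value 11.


By the Sprague-Grundy theorem, the Grundy value of a sum of games is the XOR of individual Grundy values.
subtraction game: Grundy value = 9. Running XOR: 0 XOR 9 = 9
Kayles strip: Grundy value = 5. Running XOR: 9 XOR 5 = 12
Nim pile: Grundy value = 49. Running XOR: 12 XOR 49 = 61
octal game heap: Grundy value = 60. Running XOR: 61 XOR 60 = 1
coin game: Grundy value = 48. Running XOR: 1 XOR 48 = 49
take-away game: Grundy value = 11. Running XOR: 49 XOR 11 = 58
The combined Grundy value is 58.

58


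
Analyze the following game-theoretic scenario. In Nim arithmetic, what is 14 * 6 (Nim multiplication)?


Nim multiplication is bilinear over XOR: (u XOR v) * w = (u*w) XOR (v*w).
So we split each operand into its bit components and XOR the pairwise Nim products.
14 = 2 + 4 + 8 (as XOR of powers of 2).
6 = 2 + 4 (as XOR of powers of 2).
Using the standard Nim-product table on single bits:
  2*2 = 3,   2*4 = 8,   2*8 = 12,
  4*4 = 6,   4*8 = 11,  8*8 = 13,
and  1*x = x (identity), k*l = l*k (commutative).
Pairwise Nim products:
  2 * 2 = 3
  2 * 4 = 8
  4 * 2 = 8
  4 * 4 = 6
  8 * 2 = 12
  8 * 4 = 11
XOR them: 3 XOR 8 XOR 8 XOR 6 XOR 12 XOR 11 = 2.
Result: 14 * 6 = 2 (in Nim).

2
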